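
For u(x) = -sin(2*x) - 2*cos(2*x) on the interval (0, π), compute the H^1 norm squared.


||u||_{H^1(0,π)}^2 = 25*π/2

u'(x) = 4*sin(2*x) - 2*cos(2*x).
Expand u² and (u')² and integrate term by term on (0, π), using: for integers n ≥ 1, ∫_0^π sin²(nx) dx = ∫_0^π cos²(nx) dx = π/2; for n ≠ n', ∫_0^π sin(nx)sin(n'x) dx = ∫_0^π cos(nx)cos(n'x) dx = 0; and by product-to-sum, ∫_0^π sin(nx)cos(n'x) dx = ½∫_0^π [sin((n+n')x) + sin((n−n')x)] dx, which is 0 when n+n' is even and 2n/(n²−n'²) when n+n' is odd (it need not vanish on (0, π)).
  u² squared terms: (-1)²·∫sin(2x)² dx = 1·π/2 = π/2;  (-2)²·∫cos(2x)² dx = 4·π/2 = 2*π.
  u² cross terms: 2·(-1)·(-2)·∫sin(2x)·cos(2x) dx = 4·(0) = 0.
  So ∫_0^π u² dx = π/2 + 2*π + 0 = 5*π/2.
  (u')² squared terms: (-2)²·∫cos(2x)² dx = 4·π/2 = 2*π;  (4)²·∫sin(2x)² dx = 16·π/2 = 8*π.
  (u')² cross terms: 2·(-2)·(4)·∫cos(2x)·sin(2x) dx = -16·(0) = 0.
  So ∫_0^π (u')² dx = 2*π + 8*π + 0 = 10*π.
||u||_{H^1}^2 = (5*π/2) + (10*π) = 25*π/2.


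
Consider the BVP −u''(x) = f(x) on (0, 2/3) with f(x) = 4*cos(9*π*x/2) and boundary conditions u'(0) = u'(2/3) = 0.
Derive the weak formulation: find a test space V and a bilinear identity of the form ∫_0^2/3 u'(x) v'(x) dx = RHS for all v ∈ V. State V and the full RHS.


V = H^1(0, 2/3) (no boundary constraint on v; u is determined up to an additive constant); weak form: ∫_0^2/3 u'v' dx = ∫_0^2/3 (4*cos(9*π*x/2)) v dx for all v ∈ V.

Multiply both sides by a test function v and integrate from 0 to 2/3:
  ∫_0^2/3 −u''(x) v(x) dx = ∫_0^2/3 f(x) v(x) dx.
Integrate the LHS by parts once:
  ∫_0^2/3 −u'' v dx = −[u'(x) v(x)]_0^2/3 + ∫_0^2/3 u'(x) v'(x) dx.
Thus ∫_0^2/3 u'(x) v'(x) dx = ∫_0^2/3 f(x) v(x) dx + [u'(x) v(x)]_0^2/3.
Choose V so that boundary terms are either known or forced to vanish.
u has homogeneous Neumann: u'(0) = u'(2/3) = 0. So [u' v]_0^2/3 = 0·v(2/3) − 0·v(0) = 0 for any v; take V = H^1(0, 2/3).
Weak formulation: find u (satisfying any essential BC) such that ∫_0^2/3 u'(x) v'(x) dx = ∫_0^2/3 f v dx for all v ∈ V (homogeneous Neumann, so boundary terms vanish).
Substituting f(x) = 4*cos(9*π*x/2), the right-hand side is ∫_0^2/3 (4*cos(9*π*x/2)) v dx.
Compatibility check (pure Neumann): taking v ≡ 1 ∈ V gives 0 = ∫_0^2/3 f dx + (0) − (0), i.e. ∫_0^2/3 f dx must equal u'(0) − u'(2/3) = 0. Indeed ∫_0^2/3 (4*cos(9*π*x/2)) dx = 0, so the data are compatible. The solution is then unique only up to an additive constant (fix it e.g. by requiring ∫_0^2/3 u dx = 0).


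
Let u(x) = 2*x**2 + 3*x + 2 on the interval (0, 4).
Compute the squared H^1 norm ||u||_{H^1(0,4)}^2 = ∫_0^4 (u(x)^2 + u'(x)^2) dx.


||u||_{H^1}^2 = 13156/5

The H^1 norm (squared) on an interval (0, L) is
  ||u||_{H^1}^2 = ∫_0^L u(x)^2 dx + ∫_0^L u'(x)^2 dx.
Compute u'(x) = 4*x + 3.
Then u(x)^2 = 4*x**4 + 12*x**3 + 17*x**2 + 12*x + 4 and u'(x)^2 = 16*x**2 + 24*x + 9.
Integrate each monomial from 0 to 4 using ∫_0^4 c·x^n dx = c·4^(n+1)/(n+1):
  ∫_0^4 u(x)^2 dx = ∫_0^4 (4*x^4 + 12*x^3 + 17*x^2 + 12*x + 4) dx. Term by term:
    ∫_0^4 4*x^4 dx = 4096/5;  ∫_0^4 12*x^3 dx = 768;  ∫_0^4 17*x^2 dx = 1088/3;
    ∫_0^4 12*x dx = 96;  ∫_0^4 4 dx = 16.
  Sum: 4096/5 + 768 + 1088/3 + 96 + 16 = 30928/15.
  ∫_0^4 u'(x)^2 dx = ∫_0^4 (16*x^2 + 24*x + 9) dx. Term by term:
    ∫_0^4 16*x^2 dx = 1024/3;  ∫_0^4 24*x dx = 192;  ∫_0^4 9 dx = 36.
  Sum: 1024/3 + 192 + 36 = 1708/3.
Adding: ||u||_{H^1}^2 = 30928/15 + 1708/3 = 13156/5.


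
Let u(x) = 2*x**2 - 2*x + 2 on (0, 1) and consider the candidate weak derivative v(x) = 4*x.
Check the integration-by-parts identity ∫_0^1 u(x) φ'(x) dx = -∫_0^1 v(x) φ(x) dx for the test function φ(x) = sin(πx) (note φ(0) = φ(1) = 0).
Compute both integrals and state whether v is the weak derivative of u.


LHS = 0, RHS = -4/π. No, v is not the weak derivative of u.

u(x) = 2*x**2 - 2*x + 2, classical derivative u'(x) = 4*x - 2.
φ(x) = sin(πx), so φ'(x) = π*cos(π*x).
Note φ(0) = φ(1) = 0, so the boundary term u·φ vanishes.
LHS = ∫_0^1 u(x) φ'(x) dx = ∫_0^1 (2*π*x^2*cos(π*x) - 2*π*x*cos(π*x) + 2*π*cos(π*x)) dx. Term by term:
  ∫_0^1 2*π*cos(π*x) dx = 0;  ∫_0^1 -2*π*x*cos(π*x) dx = 4/π;  ∫_0^1 2*π*x^2*cos(π*x) dx = -4/π.
Sum: 0 + 4/π − 4/π = 0.
So LHS = 0.
∫_0^1 v(x) φ(x) dx = ∫_0^1 (4*x*sin(π*x)) dx. Term by term:
  ∫_0^1 4*x*sin(π*x) dx = 4/π.
So RHS = -∫_0^1 v(x) φ(x) dx = -4/π.
LHS − RHS = 4/π ≠ 0, so the identity fails.
(For a valid weak derivative the identity must hold for EVERY test function, in particular this one. The failure shows v is NOT the weak derivative of u.)
Correct weak derivative would be u'(x) = 4*x - 2.


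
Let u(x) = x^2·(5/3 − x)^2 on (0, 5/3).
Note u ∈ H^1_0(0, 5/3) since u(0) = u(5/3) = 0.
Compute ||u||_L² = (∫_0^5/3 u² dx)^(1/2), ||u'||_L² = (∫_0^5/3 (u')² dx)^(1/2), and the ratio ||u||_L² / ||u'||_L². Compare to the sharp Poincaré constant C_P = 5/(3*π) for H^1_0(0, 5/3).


||u||_L² / ||u'||_L² = 5*sqrt(3)/18 < C_P = 5/(3*π).

u(x) = x^2·(5/3 − x)^2, so u'(x) = 2*x*(3*x - 5)*(6*x - 5)/9.
u(x) = x^2·(5/3 − x)^2 vanishes at x = 0 and x = 5/3, so u ∈ H^1_0(0, 5/3). Differentiate via the product rule and integrate the resulting polynomials term by term.
  ∫_0^5/3 u² dx = ∫_0^5/3 (x^8 - 20*x^7/3 + 50*x^6/3 - 500*x^5/27 + 625*x^4/81) dx. Term by term:
    ∫_0^5/3 x^8 dx = 1953125/177147;  ∫_0^5/3 -20*x^7/3 dx = -1953125/39366;  ∫_0^5/3 50*x^6/3 dx = 3906250/45927;
    ∫_0^5/3 -500*x^5/27 dx = -3906250/59049;  ∫_0^5/3 625*x^4/81 dx = 390625/19683.
  Sum: 1953125/177147 − 1953125/39366 + 3906250/45927 − 3906250/59049 + 390625/19683 = 390625/2480058.
  ∫_0^5/3 (u')² dx = ∫_0^5/3 (16*x^6 - 80*x^5 + 1300*x^4/9 - 1000*x^3/9 + 2500*x^2/81) dx. Term by term:
    ∫_0^5/3 16*x^6 dx = 1250000/15309;  ∫_0^5/3 -80*x^5 dx = -625000/2187;  ∫_0^5/3 1300*x^4/9 dx = 812500/2187;
    ∫_0^5/3 -1000*x^3/9 dx = -156250/729;  ∫_0^5/3 2500*x^2/81 dx = 312500/6561.
  Sum: 1250000/15309 − 625000/2187 + 812500/2187 − 156250/729 + 312500/6561 = 31250/45927.
∫_0^5/3 u² dx = 390625/2480058, so ||u||_L² = 625*sqrt(42)/10206.
∫_0^5/3 (u')² dx = 31250/45927, so ||u'||_L² = 125*sqrt(14)/567.
Ratio ||u||_L² / ||u'||_L² = 5*sqrt(3)/18.
Sharp Poincaré constant on H^1_0(0, 5/3) is C_P = L/π = 5/(3*π), achieved by sin(3*π/5·x).
A polynomial bump cannot attain the sharp Poincaré constant (only the first sine eigenfunction does), so the ratio is strictly less than C_P, consistent with ||u||_L² ≤ C_P ||u'||_L².


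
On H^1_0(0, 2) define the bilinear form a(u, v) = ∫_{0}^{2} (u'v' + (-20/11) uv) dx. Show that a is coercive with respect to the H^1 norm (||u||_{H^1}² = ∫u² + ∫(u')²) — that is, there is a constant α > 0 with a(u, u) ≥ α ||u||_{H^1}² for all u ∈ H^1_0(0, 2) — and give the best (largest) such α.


α = (-80/11 + π^2)/(4 + π^2)

Coercivity of a(·,·) on H^1_0(0, 2) means a(u, u) ≥ α ||u||_{H^1}² for every u ∈ H^1_0.
The interval has length L = 2, and Poincaré/coercivity depend only on L. Here a(u, u) = ∫(u')² + (-20/11)·∫u².
Here c = -20/11 < 0 with |c| < (π/L)² = π^2/4, so coercivity still holds. The condition a(u,u) ≥ α||u||_{H^1}² reads (1−α)∫(u')² ≥ (α−c)∫u². Any admissible α is ≤ 1 (rapidly oscillating u have ∫u²/∫(u')² → 0), and α = 1 would force 0 ≥ (1−c)∫u², impossible since c < 1; so 1−α > 0. By the sharp Poincaré inequality on H^1_0 of an interval of length L, ∫(u')² ≥ (π/L)²∫u² with equality for the first sine mode sin(π(x−x₀)/L) (x₀ the left endpoint), so the inequality holds for all u iff (1−α)(π/L)² ≥ α − c, i.e. α ≤ ((π/L)² + c)/((π/L)² + 1) = (1 + c(L/π)²)/(1 + (L/π)²). (Direct route, valid since c ≤ 0: Poincaré gives c∫u² ≥ c(L/π)²∫(u')², so a(u,u) ≥ (1 + c(L/π)²)∫(u')², while ||u||_{H^1}² ≤ (1 + (L/π)²)∫(u')²; dividing yields the same α.) With (π/L)² = π^2/4 and c = -20/11, the largest admissible constant is α = ((π/L)² + c)/((π/L)² + 1).
Simplifying, α = (-80/11 + π^2)/(4 + π^2).


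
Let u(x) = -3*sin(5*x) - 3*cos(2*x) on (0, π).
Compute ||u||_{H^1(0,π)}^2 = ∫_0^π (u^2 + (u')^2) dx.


||u||_{H^1(0,π)}^2 = 300/7 + 279*π/2

u'(x) = 6*sin(2*x) - 15*cos(5*x).
Expand u² and (u')² and integrate term by term on (0, π), using: for integers n ≥ 1, ∫_0^π sin²(nx) dx = ∫_0^π cos²(nx) dx = π/2; for n ≠ n', ∫_0^π sin(nx)sin(n'x) dx = ∫_0^π cos(nx)cos(n'x) dx = 0; and by product-to-sum, ∫_0^π sin(nx)cos(n'x) dx = ½∫_0^π [sin((n+n')x) + sin((n−n')x)] dx, which is 0 when n+n' is even and 2n/(n²−n'²) when n+n' is odd (it need not vanish on (0, π)).
  u² squared terms: (-3)²·∫cos(2x)² dx = 9·π/2 = 9*π/2;  (-3)²·∫sin(5x)² dx = 9·π/2 = 9*π/2.
  u² cross terms: 2·(-3)·(-3)·∫cos(2x)·sin(5x) dx = 18·(10/21) = 60/7.
  So ∫_0^π u² dx = 9*π/2 + 9*π/2 + 60/7 = 60/7 + 9*π.
  (u')² squared terms: (-15)²·∫cos(5x)² dx = 225·π/2 = 225*π/2;  (6)²·∫sin(2x)² dx = 36·π/2 = 18*π.
  (u')² cross terms: 2·(-15)·(6)·∫cos(5x)·sin(2x) dx = -180·(-4/21) = 240/7.
  So ∫_0^π (u')² dx = 225*π/2 + 18*π + 240/7 = 240/7 + 261*π/2.
||u||_{H^1}^2 = (60/7 + 9*π) + (240/7 + 261*π/2) = 300/7 + 279*π/2.


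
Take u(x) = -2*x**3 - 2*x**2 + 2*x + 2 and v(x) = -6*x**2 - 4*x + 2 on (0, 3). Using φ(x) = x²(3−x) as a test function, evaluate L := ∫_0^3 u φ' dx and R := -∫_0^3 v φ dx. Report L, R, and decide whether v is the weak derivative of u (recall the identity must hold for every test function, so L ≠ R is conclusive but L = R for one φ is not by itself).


LHS = 1809/10, RHS = 1809/10. Yes, v = u' weakly.

u(x) = -2*x**3 - 2*x**2 + 2*x + 2, classical derivative u'(x) = -6*x**2 - 4*x + 2.
φ(x) = x²(3−x), so φ'(x) = 3*x*(2 - x).
Note φ(0) = φ(3) = 0, so the boundary term u·φ vanishes.
LHS = ∫_0^3 u(x) φ'(x) dx = ∫_0^3 (6*x^5 - 6*x^4 - 18*x^3 + 6*x^2 + 12*x) dx. Term by term:
  ∫_0^3 6*x^5 dx = 729;  ∫_0^3 -6*x^4 dx = -1458/5;  ∫_0^3 -18*x^3 dx = -729/2;
  ∫_0^3 6*x^2 dx = 54;  ∫_0^3 12*x dx = 54.
Sum: 729 − 1458/5 − 729/2 + 54 + 54 = 1809/10.
So LHS = 1809/10.
∫_0^3 v(x) φ(x) dx = ∫_0^3 (6*x^5 - 14*x^4 - 14*x^3 + 6*x^2) dx. Term by term:
  ∫_0^3 6*x^5 dx = 729;  ∫_0^3 -14*x^4 dx = -3402/5;  ∫_0^3 -14*x^3 dx = -567/2;
  ∫_0^3 6*x^2 dx = 54.
Sum: 729 − 3402/5 − 567/2 + 54 = -1809/10.
So RHS = -∫_0^3 v(x) φ(x) dx = 1809/10.
LHS = RHS, so the identity holds for this test φ.
Moreover u is smooth here and v(x) = u'(x) = -6*x**2 - 4*x + 2 pointwise, so the identity holds for every test function. Hence v is the weak derivative of u.


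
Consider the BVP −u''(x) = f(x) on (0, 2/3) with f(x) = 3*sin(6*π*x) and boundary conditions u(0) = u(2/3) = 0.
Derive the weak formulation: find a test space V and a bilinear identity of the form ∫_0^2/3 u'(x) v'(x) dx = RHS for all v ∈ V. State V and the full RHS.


V = H^1_0(0, 2/3) (so v(0) = v(2/3) = 0); weak form: ∫_0^2/3 u'v' dx = ∫_0^2/3 (3*sin(6*π*x)) v dx for all v ∈ V.

Multiply both sides by a test function v and integrate from 0 to 2/3:
  ∫_0^2/3 −u''(x) v(x) dx = ∫_0^2/3 f(x) v(x) dx.
Integrate the LHS by parts once:
  ∫_0^2/3 −u'' v dx = −[u'(x) v(x)]_0^2/3 + ∫_0^2/3 u'(x) v'(x) dx.
Thus ∫_0^2/3 u'(x) v'(x) dx = ∫_0^2/3 f(x) v(x) dx + [u'(x) v(x)]_0^2/3.
Choose V so that boundary terms are either known or forced to vanish.
u is Dirichlet: u(0) = u(2/3) = 0. Let V = H^1_0(0, 2/3); then v(0) = v(2/3) = 0, and [u' v]_0^2/3 = 0.
Weak formulation: find u (satisfying any essential BC) such that ∫_0^2/3 u'(x) v'(x) dx = ∫_0^2/3 f v dx for all v ∈ V.
Substituting f(x) = 3*sin(6*π*x), the right-hand side is ∫_0^2/3 (3*sin(6*π*x)) v dx.


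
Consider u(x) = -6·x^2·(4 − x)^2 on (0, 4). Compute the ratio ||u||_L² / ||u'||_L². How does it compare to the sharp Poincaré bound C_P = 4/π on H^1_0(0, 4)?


||u||_L² / ||u'||_L² = 2*sqrt(3)/3 < C_P = 4/π.

u(x) = -6·x^2·(4 − x)^2, so u'(x) = 24*x*(-x^2 + 6*x - 8).
u(x) = -6·x^2·(4 − x)^2 vanishes at x = 0 and x = 4, so u ∈ H^1_0(0, 4). Differentiate via the product rule and integrate the resulting polynomials term by term.
  ∫_0^4 u² dx = ∫_0^4 (36*x^8 - 576*x^7 + 3456*x^6 - 9216*x^5 + 9216*x^4) dx. Term by term:
    ∫_0^4 36*x^8 dx = 1048576;  ∫_0^4 -576*x^7 dx = -4718592;  ∫_0^4 3456*x^6 dx = 56623104/7;
    ∫_0^4 -9216*x^5 dx = -6291456;  ∫_0^4 9216*x^4 dx = 9437184/5.
  Sum: 1048576 − 4718592 + 56623104/7 − 6291456 + 9437184/5 = 524288/35.
  ∫_0^4 (u')² dx = ∫_0^4 (576*x^6 - 6912*x^5 + 29952*x^4 - 55296*x^3 + 36864*x^2) dx. Term by term:
    ∫_0^4 576*x^6 dx = 9437184/7;  ∫_0^4 -6912*x^5 dx = -4718592;  ∫_0^4 29952*x^4 dx = 30670848/5;
    ∫_0^4 -55296*x^3 dx = -3538944;  ∫_0^4 36864*x^2 dx = 786432.
  Sum: 9437184/7 − 4718592 + 30670848/5 − 3538944 + 786432 = 393216/35.
∫_0^4 u² dx = 524288/35, so ||u||_L² = 512*sqrt(70)/35.
∫_0^4 (u')² dx = 393216/35, so ||u'||_L² = 256*sqrt(210)/35.
Ratio ||u||_L² / ||u'||_L² = 2*sqrt(3)/3.
Sharp Poincaré constant on H^1_0(0, 4) is C_P = L/π = 4/π, achieved by sin(π/4·x).
A polynomial bump cannot attain the sharp Poincaré constant (only the first sine eigenfunction does), so the ratio is strictly less than C_P, consistent with ||u||_L² ≤ C_P ||u'||_L².


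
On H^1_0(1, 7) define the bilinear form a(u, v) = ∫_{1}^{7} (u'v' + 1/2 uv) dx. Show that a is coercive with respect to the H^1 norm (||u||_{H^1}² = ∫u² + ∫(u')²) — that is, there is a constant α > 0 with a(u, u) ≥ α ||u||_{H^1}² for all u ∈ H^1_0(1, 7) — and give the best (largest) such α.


α = (π^2 + 18)/(π^2 + 36)

Coercivity of a(·,·) on H^1_0(1, 7) means a(u, u) ≥ α ||u||_{H^1}² for every u ∈ H^1_0.
The interval has length L = 6, and Poincaré/coercivity depend only on L. Here a(u, u) = ∫(u')² + (1/2)·∫u².
Here 0 < c = 1/2 < 1. The condition a(u,u) ≥ α||u||_{H^1}² reads (1−α)∫(u')² ≥ (α−c)∫u². Any admissible α is ≤ 1 (rapidly oscillating u have ∫u²/∫(u')² → 0), and α = 1 would force 0 ≥ (1−c)∫u², impossible since c < 1; so 1−α > 0. By the sharp Poincaré inequality on H^1_0 of an interval of length L, ∫(u')² ≥ (π/L)²∫u² with equality for the first sine mode sin(π(x−x₀)/L) (x₀ the left endpoint), so the inequality holds for all u iff (1−α)(π/L)² ≥ α − c, i.e. α ≤ ((π/L)² + c)/((π/L)² + 1) = (1 + c(L/π)²)/(1 + (L/π)²). With (π/L)² = π^2/36 and c = 1/2, the largest admissible constant is α = ((π/L)² + c)/((π/L)² + 1).
Simplifying, α = (π^2 + 18)/(π^2 + 36).


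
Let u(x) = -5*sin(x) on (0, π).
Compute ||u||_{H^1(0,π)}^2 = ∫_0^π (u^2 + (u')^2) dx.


||u||_{H^1(0,π)}^2 = 25*π

u'(x) = -5*cos(x).
Expand u² and (u')² and integrate term by term on (0, π), using: for integers n ≥ 1, ∫_0^π sin²(nx) dx = ∫_0^π cos²(nx) dx = π/2; for n ≠ n', ∫_0^π sin(nx)sin(n'x) dx = ∫_0^π cos(nx)cos(n'x) dx = 0; and by product-to-sum, ∫_0^π sin(nx)cos(n'x) dx = ½∫_0^π [sin((n+n')x) + sin((n−n')x)] dx, which is 0 when n+n' is even and 2n/(n²−n'²) when n+n' is odd (it need not vanish on (0, π)).
  u² squared terms: (-5)²·∫sin(x)² dx = 25·π/2 = 25*π/2.
  So ∫_0^π u² dx = 25*π/2.
  (u')² squared terms: (-5)²·∫cos(x)² dx = 25·π/2 = 25*π/2.
  So ∫_0^π (u')² dx = 25*π/2.
||u||_{H^1}^2 = (25*π/2) + (25*π/2) = 25*π.


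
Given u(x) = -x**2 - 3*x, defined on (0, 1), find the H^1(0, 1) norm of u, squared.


||u||_{H^1}^2 = 631/30

The H^1 norm (squared) on an interval (0, L) is
  ||u||_{H^1}^2 = ∫_0^L u(x)^2 dx + ∫_0^L u'(x)^2 dx.
Compute u'(x) = -2*x - 3.
Then u(x)^2 = x**4 + 6*x**3 + 9*x**2 and u'(x)^2 = 4*x**2 + 12*x + 9.
Integrate each monomial from 0 to 1 using ∫_0^1 c·x^n dx = c·1^(n+1)/(n+1):
  ∫_0^1 u(x)^2 dx = ∫_0^1 (x^4 + 6*x^3 + 9*x^2) dx. Term by term:
    ∫_0^1 x^4 dx = 1/5;  ∫_0^1 6*x^3 dx = 3/2;  ∫_0^1 9*x^2 dx = 3.
  Sum: 1/5 + 3/2 + 3 = 47/10.
  ∫_0^1 u'(x)^2 dx = ∫_0^1 (4*x^2 + 12*x + 9) dx. Term by term:
    ∫_0^1 4*x^2 dx = 4/3;  ∫_0^1 12*x dx = 6;  ∫_0^1 9 dx = 9.
  Sum: 4/3 + 6 + 9 = 49/3.
Adding: ||u||_{H^1}^2 = 47/10 + 49/3 = 631/30.


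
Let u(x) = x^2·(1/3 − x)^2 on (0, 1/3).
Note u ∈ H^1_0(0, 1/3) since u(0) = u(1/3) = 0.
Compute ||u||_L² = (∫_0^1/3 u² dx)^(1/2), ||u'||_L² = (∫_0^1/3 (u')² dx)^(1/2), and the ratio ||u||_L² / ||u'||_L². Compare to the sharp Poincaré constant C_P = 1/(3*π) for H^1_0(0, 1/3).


||u||_L² / ||u'||_L² = sqrt(3)/18 < C_P = 1/(3*π).

u(x) = x^2·(1/3 − x)^2, so u'(x) = 2*x*(3*x - 1)*(6*x - 1)/9.
u(x) = x^2·(1/3 − x)^2 vanishes at x = 0 and x = 1/3, so u ∈ H^1_0(0, 1/3). Differentiate via the product rule and integrate the resulting polynomials term by term.
  ∫_0^1/3 u² dx = ∫_0^1/3 (x^8 - 4*x^7/3 + 2*x^6/3 - 4*x^5/27 + x^4/81) dx. Term by term:
    ∫_0^1/3 x^8 dx = 1/177147;  ∫_0^1/3 -4*x^7/3 dx = -1/39366;  ∫_0^1/3 2*x^6/3 dx = 2/45927;
    ∫_0^1/3 -4*x^5/27 dx = -2/59049;  ∫_0^1/3 x^4/81 dx = 1/98415.
  Sum: 1/177147 − 1/39366 + 2/45927 − 2/59049 + 1/98415 = 1/12400290.
  ∫_0^1/3 (u')² dx = ∫_0^1/3 (16*x^6 - 16*x^5 + 52*x^4/9 - 8*x^3/9 + 4*x^2/81) dx. Term by term:
    ∫_0^1/3 16*x^6 dx = 16/15309;  ∫_0^1/3 -16*x^5 dx = -8/2187;  ∫_0^1/3 52*x^4/9 dx = 52/10935;
    ∫_0^1/3 -8*x^3/9 dx = -2/729;  ∫_0^1/3 4*x^2/81 dx = 4/6561.
  Sum: 16/15309 − 8/2187 + 52/10935 − 2/729 + 4/6561 = 2/229635.
∫_0^1/3 u² dx = 1/12400290, so ||u||_L² = sqrt(210)/51030.
∫_0^1/3 (u')² dx = 2/229635, so ||u'||_L² = sqrt(70)/2835.
Ratio ||u||_L² / ||u'||_L² = sqrt(3)/18.
Sharp Poincaré constant on H^1_0(0, 1/3) is C_P = L/π = 1/(3*π), achieved by sin(3*π·x).
A polynomial bump cannot attain the sharp Poincaré constant (only the first sine eigenfunction does), so the ratio is strictly less than C_P, consistent with ||u||_L² ≤ C_P ||u'||_L².


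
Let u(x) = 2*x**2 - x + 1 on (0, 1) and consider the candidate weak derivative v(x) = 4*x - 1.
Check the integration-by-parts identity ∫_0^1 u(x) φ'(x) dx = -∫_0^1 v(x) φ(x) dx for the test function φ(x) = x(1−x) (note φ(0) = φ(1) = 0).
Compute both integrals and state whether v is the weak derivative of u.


LHS = -1/6, RHS = -1/6. Yes, v = u' weakly.

u(x) = 2*x**2 - x + 1, classical derivative u'(x) = 4*x - 1.
φ(x) = x(1−x), so φ'(x) = 1 - 2*x.
Note φ(0) = φ(1) = 0, so the boundary term u·φ vanishes.
LHS = ∫_0^1 u(x) φ'(x) dx = ∫_0^1 (-4*x^3 + 4*x^2 - 3*x + 1) dx. Term by term:
  ∫_0^1 -4*x^3 dx = -1;  ∫_0^1 4*x^2 dx = 4/3;  ∫_0^1 -3*x dx = -3/2;
  ∫_0^1 1 dx = 1.
Sum: -1 + 4/3 − 3/2 + 1 = -1/6.
So LHS = -1/6.
∫_0^1 v(x) φ(x) dx = ∫_0^1 (-4*x^3 + 5*x^2 - x) dx. Term by term:
  ∫_0^1 -4*x^3 dx = -1;  ∫_0^1 5*x^2 dx = 5/3;  ∫_0^1 -x dx = -1/2.
Sum: -1 + 5/3 − 1/2 = 1/6.
So RHS = -∫_0^1 v(x) φ(x) dx = -1/6.
LHS = RHS, so the identity holds for this test φ.
Moreover u is smooth here and v(x) = u'(x) = 4*x - 1 pointwise, so the identity holds for every test function. Hence v is the weak derivative of u.


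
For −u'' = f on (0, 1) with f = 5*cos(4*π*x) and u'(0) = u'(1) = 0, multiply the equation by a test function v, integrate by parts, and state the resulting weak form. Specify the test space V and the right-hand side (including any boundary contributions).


V = H^1(0, 1) (no boundary constraint on v; u is determined up to an additive constant); weak form: ∫_0^1 u'v' dx = ∫_0^1 (5*cos(4*π*x)) v dx for all v ∈ V.

Multiply both sides by a test function v and integrate from 0 to 1:
  ∫_0^1 −u''(x) v(x) dx = ∫_0^1 f(x) v(x) dx.
Integrate the LHS by parts once:
  ∫_0^1 −u'' v dx = −[u'(x) v(x)]_0^1 + ∫_0^1 u'(x) v'(x) dx.
Thus ∫_0^1 u'(x) v'(x) dx = ∫_0^1 f(x) v(x) dx + [u'(x) v(x)]_0^1.
Choose V so that boundary terms are either known or forced to vanish.
u has homogeneous Neumann: u'(0) = u'(1) = 0. So [u' v]_0^1 = 0·v(1) − 0·v(0) = 0 for any v; take V = H^1(0, 1).
Weak formulation: find u (satisfying any essential BC) such that ∫_0^1 u'(x) v'(x) dx = ∫_0^1 f v dx for all v ∈ V (homogeneous Neumann, so boundary terms vanish).
Substituting f(x) = 5*cos(4*π*x), the right-hand side is ∫_0^1 (5*cos(4*π*x)) v dx.
Compatibility check (pure Neumann): taking v ≡ 1 ∈ V gives 0 = ∫_0^1 f dx + (0) − (0), i.e. ∫_0^1 f dx must equal u'(0) − u'(1) = 0. Indeed ∫_0^1 (5*cos(4*π*x)) dx = 0, so the data are compatible. The solution is then unique only up to an additive constant (fix it e.g. by requiring ∫_0^1 u dx = 0).


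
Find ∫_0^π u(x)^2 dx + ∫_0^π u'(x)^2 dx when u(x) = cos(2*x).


||u||_{H^1(0,π)}^2 = 5*π/2

u'(x) = -2*sin(2*x).
Expand u² and (u')² and integrate term by term on (0, π), using: for integers n ≥ 1, ∫_0^π sin²(nx) dx = ∫_0^π cos²(nx) dx = π/2; for n ≠ n', ∫_0^π sin(nx)sin(n'x) dx = ∫_0^π cos(nx)cos(n'x) dx = 0; and by product-to-sum, ∫_0^π sin(nx)cos(n'x) dx = ½∫_0^π [sin((n+n')x) + sin((n−n')x)] dx, which is 0 when n+n' is even and 2n/(n²−n'²) when n+n' is odd (it need not vanish on (0, π)).
  u² squared terms: (1)²·∫cos(2x)² dx = 1·π/2 = π/2.
  So ∫_0^π u² dx = π/2.
  (u')² squared terms: (-2)²·∫sin(2x)² dx = 4·π/2 = 2*π.
  So ∫_0^π (u')² dx = 2*π.
||u||_{H^1}^2 = (π/2) + (2*π) = 5*π/2.


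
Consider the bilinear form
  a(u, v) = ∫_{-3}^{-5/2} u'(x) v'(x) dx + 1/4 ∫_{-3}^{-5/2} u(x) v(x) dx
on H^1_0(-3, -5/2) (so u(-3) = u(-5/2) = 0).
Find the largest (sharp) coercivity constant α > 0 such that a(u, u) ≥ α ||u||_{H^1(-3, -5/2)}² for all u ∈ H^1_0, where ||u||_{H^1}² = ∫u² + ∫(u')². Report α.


α = (1 + 16*π^2)/(4*(1 + 4*π^2))

Coercivity of a(·,·) on H^1_0(-3, -5/2) means a(u, u) ≥ α ||u||_{H^1}² for every u ∈ H^1_0.
The interval has length L = 1/2, and Poincaré/coercivity depend only on L. Here a(u, u) = ∫(u')² + (1/4)·∫u².
Here 0 < c = 1/4 < 1. The condition a(u,u) ≥ α||u||_{H^1}² reads (1−α)∫(u')² ≥ (α−c)∫u². Any admissible α is ≤ 1 (rapidly oscillating u have ∫u²/∫(u')² → 0), and α = 1 would force 0 ≥ (1−c)∫u², impossible since c < 1; so 1−α > 0. By the sharp Poincaré inequality on H^1_0 of an interval of length L, ∫(u')² ≥ (π/L)²∫u² with equality for the first sine mode sin(π(x−x₀)/L) (x₀ the left endpoint), so the inequality holds for all u iff (1−α)(π/L)² ≥ α − c, i.e. α ≤ ((π/L)² + c)/((π/L)² + 1) = (1 + c(L/π)²)/(1 + (L/π)²). With (π/L)² = 4*π^2 and c = 1/4, the largest admissible constant is α = ((π/L)² + c)/((π/L)² + 1).
Simplifying, α = (1 + 16*π^2)/(4*(1 + 4*π^2)).


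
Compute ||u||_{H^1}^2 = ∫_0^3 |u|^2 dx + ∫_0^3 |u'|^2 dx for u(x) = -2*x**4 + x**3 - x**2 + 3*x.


||u||_{H^1}^2 = 725913/35

The H^1 norm (squared) on an interval (0, L) is
  ||u||_{H^1}^2 = ∫_0^L u(x)^2 dx + ∫_0^L u'(x)^2 dx.
Compute u'(x) = -8*x**3 + 3*x**2 - 2*x + 3.
Then u(x)^2 = 4*x**8 - 4*x**7 + 5*x**6 - 14*x**5 + 7*x**4 - 6*x**3 + 9*x**2 and u'(x)^2 = 64*x**6 - 48*x**5 + 41*x**4 - 60*x**3 + 22*x**2 - 12*x + 9.
Integrate each monomial from 0 to 3 using ∫_0^3 c·x^n dx = c·3^(n+1)/(n+1):
  ∫_0^3 u(x)^2 dx = ∫_0^3 (4*x^8 - 4*x^7 + 5*x^6 - 14*x^5 + 7*x^4 - 6*x^3 + 9*x^2) dx. Term by term:
    ∫_0^3 4*x^8 dx = 8748;  ∫_0^3 -4*x^7 dx = -6561/2;  ∫_0^3 5*x^6 dx = 10935/7;
    ∫_0^3 -14*x^5 dx = -1701;  ∫_0^3 7*x^4 dx = 1701/5;  ∫_0^3 -6*x^3 dx = -243/2;
    ∫_0^3 9*x^2 dx = 81.
  Sum: 8748 − 6561/2 + 10935/7 − 1701 + 1701/5 − 243/2 + 81 = 196992/35.
  ∫_0^3 u'(x)^2 dx = ∫_0^3 (64*x^6 - 48*x^5 + 41*x^4 - 60*x^3 + 22*x^2 - 12*x + 9) dx. Term by term:
    ∫_0^3 64*x^6 dx = 139968/7;  ∫_0^3 -48*x^5 dx = -5832;  ∫_0^3 41*x^4 dx = 9963/5;
    ∫_0^3 -60*x^3 dx = -1215;  ∫_0^3 22*x^2 dx = 198;  ∫_0^3 -12*x dx = -54;
    ∫_0^3 9 dx = 27.
  Sum: 139968/7 − 5832 + 9963/5 − 1215 + 198 − 54 + 27 = 528921/35.
Adding: ||u||_{H^1}^2 = 196992/35 + 528921/35 = 725913/35.


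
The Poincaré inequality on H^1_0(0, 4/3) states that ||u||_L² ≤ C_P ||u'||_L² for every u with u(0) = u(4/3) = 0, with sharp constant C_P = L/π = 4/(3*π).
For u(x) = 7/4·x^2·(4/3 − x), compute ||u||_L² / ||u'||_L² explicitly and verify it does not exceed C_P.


||u||_L² / ||u'||_L² = 2*sqrt(14)/21 < C_P = 4/(3*π).

u(x) = 7/4·x^2·(4/3 − x), so u'(x) = 7*x*(8 - 9*x)/12.
u(x) = 7/4·x^2·(4/3 − x) vanishes at x = 0 and x = 4/3, so u ∈ H^1_0(0, 4/3). Differentiate via the product rule and integrate the resulting polynomials term by term.
  ∫_0^4/3 u² dx = ∫_0^4/3 (49*x^6/16 - 49*x^5/6 + 49*x^4/9) dx. Term by term:
    ∫_0^4/3 49*x^6/16 dx = 7168/2187;  ∫_0^4/3 -49*x^5/6 dx = -50176/6561;  ∫_0^4/3 49*x^4/9 dx = 50176/10935.
  Sum: 7168/2187 − 50176/6561 + 50176/10935 = 7168/32805.
  ∫_0^4/3 (u')² dx = ∫_0^4/3 (441*x^4/16 - 49*x^3 + 196*x^2/9) dx. Term by term:
    ∫_0^4/3 441*x^4/16 dx = 3136/135;  ∫_0^4/3 -49*x^3 dx = -3136/81;  ∫_0^4/3 196*x^2/9 dx = 12544/729.
  Sum: 3136/135 − 3136/81 + 12544/729 = 6272/3645.
∫_0^4/3 u² dx = 7168/32805, so ||u||_L² = 32*sqrt(35)/405.
∫_0^4/3 (u')² dx = 6272/3645, so ||u'||_L² = 56*sqrt(10)/135.
Ratio ||u||_L² / ||u'||_L² = 2*sqrt(14)/21.
Sharp Poincaré constant on H^1_0(0, 4/3) is C_P = L/π = 4/(3*π), achieved by sin(3*π/4·x).
A polynomial bump cannot attain the sharp Poincaré constant (only the first sine eigenfunction does), so the ratio is strictly less than C_P, consistent with ||u||_L² ≤ C_P ||u'||_L².


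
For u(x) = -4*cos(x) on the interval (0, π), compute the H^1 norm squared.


||u||_{H^1(0,π)}^2 = 16*π

u'(x) = 4*sin(x).
Expand u² and (u')² and integrate term by term on (0, π), using: for integers n ≥ 1, ∫_0^π sin²(nx) dx = ∫_0^π cos²(nx) dx = π/2; for n ≠ n', ∫_0^π sin(nx)sin(n'x) dx = ∫_0^π cos(nx)cos(n'x) dx = 0; and by product-to-sum, ∫_0^π sin(nx)cos(n'x) dx = ½∫_0^π [sin((n+n')x) + sin((n−n')x)] dx, which is 0 when n+n' is even and 2n/(n²−n'²) when n+n' is odd (it need not vanish on (0, π)).
  u² squared terms: (-4)²·∫cos(x)² dx = 16·π/2 = 8*π.
  So ∫_0^π u² dx = 8*π.
  (u')² squared terms: (4)²·∫sin(x)² dx = 16·π/2 = 8*π.
  So ∫_0^π (u')² dx = 8*π.
||u||_{H^1}^2 = (8*π) + (8*π) = 16*π.


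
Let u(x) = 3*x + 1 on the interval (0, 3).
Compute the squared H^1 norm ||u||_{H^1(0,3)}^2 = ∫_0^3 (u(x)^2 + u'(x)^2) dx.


||u||_{H^1}^2 = 138

The H^1 norm (squared) on an interval (0, L) is
  ||u||_{H^1}^2 = ∫_0^L u(x)^2 dx + ∫_0^L u'(x)^2 dx.
Compute u'(x) = 3.
Then u(x)^2 = 9*x**2 + 6*x + 1 and u'(x)^2 = 9.
Integrate each monomial from 0 to 3 using ∫_0^3 c·x^n dx = c·3^(n+1)/(n+1):
  ∫_0^3 u(x)^2 dx = ∫_0^3 (9*x^2 + 6*x + 1) dx. Term by term:
    ∫_0^3 9*x^2 dx = 81;  ∫_0^3 6*x dx = 27;  ∫_0^3 1 dx = 3.
  Sum: 81 + 27 + 3 = 111.
  ∫_0^3 u'(x)^2 dx = ∫_0^3 (9) dx. Term by term:
    ∫_0^3 9 dx = 27.
Adding: ||u||_{H^1}^2 = 111 + 27 = 138.


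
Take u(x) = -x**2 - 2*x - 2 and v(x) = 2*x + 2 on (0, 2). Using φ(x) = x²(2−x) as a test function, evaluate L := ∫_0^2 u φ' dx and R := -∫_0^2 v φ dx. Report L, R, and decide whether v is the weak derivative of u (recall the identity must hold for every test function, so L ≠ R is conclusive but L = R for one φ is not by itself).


LHS = 88/15, RHS = -88/15. No, v is not the weak derivative of u.

u(x) = -x**2 - 2*x - 2, classical derivative u'(x) = -2*x - 2.
φ(x) = x²(2−x), so φ'(x) = x*(4 - 3*x).
Note φ(0) = φ(2) = 0, so the boundary term u·φ vanishes.
LHS = ∫_0^2 u(x) φ'(x) dx = ∫_0^2 (3*x^4 + 2*x^3 - 2*x^2 - 8*x) dx. Term by term:
  ∫_0^2 3*x^4 dx = 96/5;  ∫_0^2 2*x^3 dx = 8;  ∫_0^2 -2*x^2 dx = -16/3;
  ∫_0^2 -8*x dx = -16.
Sum: 96/5 + 8 − 16/3 − 16 = 88/15.
So LHS = 88/15.
∫_0^2 v(x) φ(x) dx = ∫_0^2 (-2*x^4 + 2*x^3 + 4*x^2) dx. Term by term:
  ∫_0^2 -2*x^4 dx = -64/5;  ∫_0^2 2*x^3 dx = 8;  ∫_0^2 4*x^2 dx = 32/3.
Sum: -64/5 + 8 + 32/3 = 88/15.
So RHS = -∫_0^2 v(x) φ(x) dx = -88/15.
LHS − RHS = 176/15 ≠ 0, so the identity fails.
(For a valid weak derivative the identity must hold for EVERY test function, in particular this one. The failure shows v is NOT the weak derivative of u.)
Correct weak derivative would be u'(x) = -2*x - 2.


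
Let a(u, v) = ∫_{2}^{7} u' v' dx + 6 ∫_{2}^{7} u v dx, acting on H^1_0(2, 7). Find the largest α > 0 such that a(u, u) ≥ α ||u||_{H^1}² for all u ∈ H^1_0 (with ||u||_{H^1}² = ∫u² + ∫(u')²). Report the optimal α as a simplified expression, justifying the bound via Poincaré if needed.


α = 1

Coercivity of a(·,·) on H^1_0(2, 7) means a(u, u) ≥ α ||u||_{H^1}² for every u ∈ H^1_0.
The interval has length L = 5, and Poincaré/coercivity depend only on L. Here a(u, u) = ∫(u')² + (6)·∫u².
Here c = 6 ≥ 1, so a(u,u) = ∫(u')² + c∫u² ≥ ∫(u')² + ∫u² = ||u||_{H^1}², i.e. α = 1 works. No larger α is possible: a(u,u) ≥ α||u||_{H^1}² means (1−α)∫(u')² ≥ (α−c)∫u², and for the modes u_n = sin(nπ(x−x₀)/L) (x₀ the left endpoint) one has ∫u_n²/∫(u_n')² = (L/(nπ))² → 0, so a(u_n,u_n)/||u_n||_{H^1}² → 1. Hence the optimal constant is α = 1.
Therefore α = 1.


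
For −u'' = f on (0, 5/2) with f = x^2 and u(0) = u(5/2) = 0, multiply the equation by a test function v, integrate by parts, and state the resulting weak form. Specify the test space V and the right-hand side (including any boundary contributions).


V = H^1_0(0, 5/2) (so v(0) = v(5/2) = 0); weak form: ∫_0^5/2 u'v' dx = ∫_0^5/2 (x^2) v dx for all v ∈ V.

Multiply both sides by a test function v and integrate from 0 to 5/2:
  ∫_0^5/2 −u''(x) v(x) dx = ∫_0^5/2 f(x) v(x) dx.
Integrate the LHS by parts once:
  ∫_0^5/2 −u'' v dx = −[u'(x) v(x)]_0^5/2 + ∫_0^5/2 u'(x) v'(x) dx.
Thus ∫_0^5/2 u'(x) v'(x) dx = ∫_0^5/2 f(x) v(x) dx + [u'(x) v(x)]_0^5/2.
Choose V so that boundary terms are either known or forced to vanish.
u is Dirichlet: u(0) = u(5/2) = 0. Let V = H^1_0(0, 5/2); then v(0) = v(5/2) = 0, and [u' v]_0^5/2 = 0.
Weak formulation: find u (satisfying any essential BC) such that ∫_0^5/2 u'(x) v'(x) dx = ∫_0^5/2 f v dx for all v ∈ V.
Substituting f(x) = x^2, the right-hand side is ∫_0^5/2 (x^2) v dx.


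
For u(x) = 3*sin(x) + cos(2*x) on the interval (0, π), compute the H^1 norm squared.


||u||_{H^1(0,π)}^2 = -20 + 23*π/2

u'(x) = -2*sin(2*x) + 3*cos(x).
Expand u² and (u')² and integrate term by term on (0, π), using: for integers n ≥ 1, ∫_0^π sin²(nx) dx = ∫_0^π cos²(nx) dx = π/2; for n ≠ n', ∫_0^π sin(nx)sin(n'x) dx = ∫_0^π cos(nx)cos(n'x) dx = 0; and by product-to-sum, ∫_0^π sin(nx)cos(n'x) dx = ½∫_0^π [sin((n+n')x) + sin((n−n')x)] dx, which is 0 when n+n' is even and 2n/(n²−n'²) when n+n' is odd (it need not vanish on (0, π)).
  u² squared terms: (3)²·∫sin(x)² dx = 9·π/2 = 9*π/2;  (1)²·∫cos(2x)² dx = 1·π/2 = π/2.
  u² cross terms: 2·(3)·(1)·∫sin(x)·cos(2x) dx = 6·(-2/3) = -4.
  So ∫_0^π u² dx = 9*π/2 + π/2 − 4 = -4 + 5*π.
  (u')² squared terms: (-2)²·∫sin(2x)² dx = 4·π/2 = 2*π;  (3)²·∫cos(x)² dx = 9·π/2 = 9*π/2.
  (u')² cross terms: 2·(-2)·(3)·∫sin(2x)·cos(x) dx = -12·(4/3) = -16.
  So ∫_0^π (u')² dx = 2*π + 9*π/2 − 16 = -16 + 13*π/2.
||u||_{H^1}^2 = (-4 + 5*π) + (-16 + 13*π/2) = -20 + 23*π/2.


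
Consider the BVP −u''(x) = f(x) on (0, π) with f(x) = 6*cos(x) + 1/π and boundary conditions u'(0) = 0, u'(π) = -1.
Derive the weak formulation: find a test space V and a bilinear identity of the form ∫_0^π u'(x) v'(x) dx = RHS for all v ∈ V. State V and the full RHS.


V = H^1(0, π) (v unrestricted at boundary; u is determined up to an additive constant); weak form: ∫_0^π u'v' dx = ∫_0^π (6*cos(x) + 1/π) v dx − v(π) for all v ∈ V.

Multiply both sides by a test function v and integrate from 0 to π:
  ∫_0^π −u''(x) v(x) dx = ∫_0^π f(x) v(x) dx.
Integrate the LHS by parts once:
  ∫_0^π −u'' v dx = −[u'(x) v(x)]_0^π + ∫_0^π u'(x) v'(x) dx.
Thus ∫_0^π u'(x) v'(x) dx = ∫_0^π f(x) v(x) dx + [u'(x) v(x)]_0^π.
Choose V so that boundary terms are either known or forced to vanish.
u has inhomogeneous Neumann u'(0) = 0, u'(π) = -1. [u' v]_0^π = (-1)·v(π) − (0)·v(0) = − v(π). Take V = H^1(0, π); boundary term becomes part of RHS.
Weak formulation: find u (satisfying any essential BC) such that ∫_0^π u'(x) v'(x) dx = ∫_0^π f v dx − v(π) for all v ∈ V (Neumann data are natural BCs: they enter the RHS as boundary terms).
Substituting f(x) = 6*cos(x) + 1/π, the right-hand side is ∫_0^π (6*cos(x) + 1/π) v dx − v(π).
Compatibility check (pure Neumann): taking v ≡ 1 ∈ V gives 0 = ∫_0^π f dx + (-1) − (0), i.e. ∫_0^π f dx must equal u'(0) − u'(π) = 1. Indeed ∫_0^π (6*cos(x) + 1/π) dx = 1, so the data are compatible. The solution is then unique only up to an additive constant (fix it e.g. by requiring ∫_0^π u dx = 0).


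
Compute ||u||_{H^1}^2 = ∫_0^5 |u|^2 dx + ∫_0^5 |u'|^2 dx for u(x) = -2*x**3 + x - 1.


||u||_{H^1}^2 = 1360685/21

The H^1 norm (squared) on an interval (0, L) is
  ||u||_{H^1}^2 = ∫_0^L u(x)^2 dx + ∫_0^L u'(x)^2 dx.
Compute u'(x) = 1 - 6*x**2.
Then u(x)^2 = 4*x**6 - 4*x**4 + 4*x**3 + x**2 - 2*x + 1 and u'(x)^2 = 36*x**4 - 12*x**2 + 1.
Integrate each monomial from 0 to 5 using ∫_0^5 c·x^n dx = c·5^(n+1)/(n+1):
  ∫_0^5 u(x)^2 dx = ∫_0^5 (4*x^6 - 4*x^4 + 4*x^3 + x^2 - 2*x + 1) dx. Term by term:
    ∫_0^5 4*x^6 dx = 312500/7;  ∫_0^5 -4*x^4 dx = -2500;  ∫_0^5 4*x^3 dx = 625;
    ∫_0^5 x^2 dx = 125/3;  ∫_0^5 -2*x dx = -25;  ∫_0^5 1 dx = 5.
  Sum: 312500/7 − 2500 + 625 + 125/3 − 25 + 5 = 898580/21.
  ∫_0^5 u'(x)^2 dx = ∫_0^5 (36*x^4 - 12*x^2 + 1) dx. Term by term:
    ∫_0^5 36*x^4 dx = 22500;  ∫_0^5 -12*x^2 dx = -500;  ∫_0^5 1 dx = 5.
  Sum: 22500 − 500 + 5 = 22005.
Adding: ||u||_{H^1}^2 = 898580/21 + 22005 = 1360685/21.


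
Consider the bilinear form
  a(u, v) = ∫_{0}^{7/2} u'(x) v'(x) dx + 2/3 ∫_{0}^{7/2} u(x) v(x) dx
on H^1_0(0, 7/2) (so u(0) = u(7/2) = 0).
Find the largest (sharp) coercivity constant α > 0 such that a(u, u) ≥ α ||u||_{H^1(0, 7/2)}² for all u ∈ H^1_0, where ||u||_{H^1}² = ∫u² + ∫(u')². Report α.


α = 2*(49 + 6*π^2)/(3*(4*π^2 + 49))

Coercivity of a(·,·) on H^1_0(0, 7/2) means a(u, u) ≥ α ||u||_{H^1}² for every u ∈ H^1_0.
The interval has length L = 7/2, and Poincaré/coercivity depend only on L. Here a(u, u) = ∫(u')² + (2/3)·∫u².
Here 0 < c = 2/3 < 1. The condition a(u,u) ≥ α||u||_{H^1}² reads (1−α)∫(u')² ≥ (α−c)∫u². Any admissible α is ≤ 1 (rapidly oscillating u have ∫u²/∫(u')² → 0), and α = 1 would force 0 ≥ (1−c)∫u², impossible since c < 1; so 1−α > 0. By the sharp Poincaré inequality on H^1_0 of an interval of length L, ∫(u')² ≥ (π/L)²∫u² with equality for the first sine mode sin(π(x−x₀)/L) (x₀ the left endpoint), so the inequality holds for all u iff (1−α)(π/L)² ≥ α − c, i.e. α ≤ ((π/L)² + c)/((π/L)² + 1) = (1 + c(L/π)²)/(1 + (L/π)²). With (π/L)² = 4*π^2/49 and c = 2/3, the largest admissible constant is α = ((π/L)² + c)/((π/L)² + 1).
Simplifying, α = 2*(49 + 6*π^2)/(3*(4*π^2 + 49)).


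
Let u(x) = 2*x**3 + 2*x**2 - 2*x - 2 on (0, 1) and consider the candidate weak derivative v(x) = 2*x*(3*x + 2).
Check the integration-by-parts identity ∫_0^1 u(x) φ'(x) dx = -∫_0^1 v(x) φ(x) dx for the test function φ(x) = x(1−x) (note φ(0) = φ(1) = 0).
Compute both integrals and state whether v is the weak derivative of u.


LHS = -3/10, RHS = -19/30. No, v is not the weak derivative of u.

u(x) = 2*x**3 + 2*x**2 - 2*x - 2, classical derivative u'(x) = 6*x**2 + 4*x - 2.
φ(x) = x(1−x), so φ'(x) = 1 - 2*x.
Note φ(0) = φ(1) = 0, so the boundary term u·φ vanishes.
LHS = ∫_0^1 u(x) φ'(x) dx = ∫_0^1 (-4*x^4 - 2*x^3 + 6*x^2 + 2*x - 2) dx. Term by term:
  ∫_0^1 -4*x^4 dx = -4/5;  ∫_0^1 -2*x^3 dx = -1/2;  ∫_0^1 6*x^2 dx = 2;
  ∫_0^1 2*x dx = 1;  ∫_0^1 -2 dx = -2.
Sum: -4/5 − 1/2 + 2 + 1 − 2 = -3/10.
So LHS = -3/10.
∫_0^1 v(x) φ(x) dx = ∫_0^1 (-6*x^4 + 2*x^3 + 4*x^2) dx. Term by term:
  ∫_0^1 -6*x^4 dx = -6/5;  ∫_0^1 2*x^3 dx = 1/2;  ∫_0^1 4*x^2 dx = 4/3.
Sum: -6/5 + 1/2 + 4/3 = 19/30.
So RHS = -∫_0^1 v(x) φ(x) dx = -19/30.
LHS − RHS = 1/3 ≠ 0, so the identity fails.
(For a valid weak derivative the identity must hold for EVERY test function, in particular this one. The failure shows v is NOT the weak derivative of u.)
Correct weak derivative would be u'(x) = 6*x**2 + 4*x - 2.


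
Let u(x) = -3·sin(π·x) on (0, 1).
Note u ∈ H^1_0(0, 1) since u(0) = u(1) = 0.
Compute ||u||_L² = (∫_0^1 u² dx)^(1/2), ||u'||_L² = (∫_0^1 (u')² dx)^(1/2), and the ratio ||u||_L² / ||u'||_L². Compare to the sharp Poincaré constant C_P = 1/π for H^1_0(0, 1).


||u||_L² / ||u'||_L² = 1/π = C_P.

u(x) = -3·sin(π·x), so u'(x) = -3*π*cos(π*x).
Writing u(x) = A·sin(kπx/L) with A = -3 and k = 1, use ∫_0^L sin²(kπx/L) dx = L/2 and ∫_0^L cos²(kπx/L) dx = L/2.
u² = 9·sin²(π·x) and (u')² = 9*π^2·cos²(π·x), and each of sin², cos² integrates to L/2 = 1/2 over (0, 1).
∫_0^1 u² dx = 9/2, so ||u||_L² = 3*sqrt(2)/2.
∫_0^1 (u')² dx = 9*π^2/2, so ||u'||_L² = 3*sqrt(2)*π/2.
Ratio ||u||_L² / ||u'||_L² = 1/π.
Sharp Poincaré constant on H^1_0(0, 1) is C_P = L/π = 1/π, achieved by sin(π·x).
This is the k = 1 eigenfunction (up to amplitude), so the ratio equals the sharp Poincaré constant exactly.


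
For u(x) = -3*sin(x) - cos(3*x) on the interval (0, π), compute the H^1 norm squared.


||u||_{H^1(0,π)}^2 = 14*π

u'(x) = 3*sin(3*x) - 3*cos(x).
Expand u² and (u')² and integrate term by term on (0, π), using: for integers n ≥ 1, ∫_0^π sin²(nx) dx = ∫_0^π cos²(nx) dx = π/2; for n ≠ n', ∫_0^π sin(nx)sin(n'x) dx = ∫_0^π cos(nx)cos(n'x) dx = 0; and by product-to-sum, ∫_0^π sin(nx)cos(n'x) dx = ½∫_0^π [sin((n+n')x) + sin((n−n')x)] dx, which is 0 when n+n' is even and 2n/(n²−n'²) when n+n' is odd (it need not vanish on (0, π)).
  u² squared terms: (-1)²·∫cos(3x)² dx = 1·π/2 = π/2;  (-3)²·∫sin(x)² dx = 9·π/2 = 9*π/2.
  u² cross terms: 2·(-1)·(-3)·∫cos(3x)·sin(x) dx = 6·(0) = 0.
  So ∫_0^π u² dx = π/2 + 9*π/2 + 0 = 5*π.
  (u')² squared terms: (-3)²·∫cos(x)² dx = 9·π/2 = 9*π/2;  (3)²·∫sin(3x)² dx = 9·π/2 = 9*π/2.
  (u')² cross terms: 2·(-3)·(3)·∫cos(x)·sin(3x) dx = -18·(0) = 0.
  So ∫_0^π (u')² dx = 9*π/2 + 9*π/2 + 0 = 9*π.
||u||_{H^1}^2 = (5*π) + (9*π) = 14*π.


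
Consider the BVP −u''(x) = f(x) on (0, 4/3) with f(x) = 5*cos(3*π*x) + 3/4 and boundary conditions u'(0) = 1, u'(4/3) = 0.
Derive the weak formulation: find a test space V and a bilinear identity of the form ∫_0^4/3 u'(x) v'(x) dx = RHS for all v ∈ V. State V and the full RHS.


V = H^1(0, 4/3) (v unrestricted at boundary; u is determined up to an additive constant); weak form: ∫_0^4/3 u'v' dx = ∫_0^4/3 (5*cos(3*π*x) + 3/4) v dx − v(0) for all v ∈ V.

Multiply both sides by a test function v and integrate from 0 to 4/3:
  ∫_0^4/3 −u''(x) v(x) dx = ∫_0^4/3 f(x) v(x) dx.
Integrate the LHS by parts once:
  ∫_0^4/3 −u'' v dx = −[u'(x) v(x)]_0^4/3 + ∫_0^4/3 u'(x) v'(x) dx.
Thus ∫_0^4/3 u'(x) v'(x) dx = ∫_0^4/3 f(x) v(x) dx + [u'(x) v(x)]_0^4/3.
Choose V so that boundary terms are either known or forced to vanish.
u has inhomogeneous Neumann u'(0) = 1, u'(4/3) = 0. [u' v]_0^4/3 = (0)·v(4/3) − (1)·v(0) = − v(0). Take V = H^1(0, 4/3); boundary term becomes part of RHS.
Weak formulation: find u (satisfying any essential BC) such that ∫_0^4/3 u'(x) v'(x) dx = ∫_0^4/3 f v dx − v(0) for all v ∈ V (Neumann data are natural BCs: they enter the RHS as boundary terms).
Substituting f(x) = 5*cos(3*π*x) + 3/4, the right-hand side is ∫_0^4/3 (5*cos(3*π*x) + 3/4) v dx − v(0).
Compatibility check (pure Neumann): taking v ≡ 1 ∈ V gives 0 = ∫_0^4/3 f dx + (0) − (1), i.e. ∫_0^4/3 f dx must equal u'(0) − u'(4/3) = 1. Indeed ∫_0^4/3 (5*cos(3*π*x) + 3/4) dx = 1, so the data are compatible. The solution is then unique only up to an additive constant (fix it e.g. by requiring ∫_0^4/3 u dx = 0).
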